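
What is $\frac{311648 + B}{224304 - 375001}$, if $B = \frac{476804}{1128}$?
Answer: $- \frac{88003937}{42496554} \approx -2.0709$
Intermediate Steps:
$B = \frac{119201}{282}$ ($B = 476804 \cdot \frac{1}{1128} = \frac{119201}{282} \approx 422.7$)
$\frac{311648 + B}{224304 - 375001} = \frac{311648 + \frac{119201}{282}}{224304 - 375001} = \frac{88003937}{282 \left(-150697\right)} = \frac{88003937}{282} \left(- \frac{1}{150697}\right) = - \frac{88003937}{42496554}$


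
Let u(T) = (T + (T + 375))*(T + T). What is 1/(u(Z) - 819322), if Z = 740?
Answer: 1/1926078 ≈ 5.1919e-7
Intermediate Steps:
u(T) = 2*T*(375 + 2*T) (u(T) = (T + (375 + T))*(2*T) = (375 + 2*T)*(2*T) = 2*T*(375 + 2*T))
1/(u(Z) - 819322) = 1/(2*740*(375 + 2*740) - 819322) = 1/(2*740*(375 + 1480) - 819322) = 1/(2*740*1855 - 819322) = 1/(2745400 - 819322) = 1/1926078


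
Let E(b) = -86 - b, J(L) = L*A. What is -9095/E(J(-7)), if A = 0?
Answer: 9095/86 ≈ 105.76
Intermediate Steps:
J(L) = 0 (J(L) = L*0 = 0)
-9095/E(J(-7)) = -9095/(-86 - 1*0) = -9095/(-86 + 0) = -9095/(-86) = -9095*(-1/86) = 9095/86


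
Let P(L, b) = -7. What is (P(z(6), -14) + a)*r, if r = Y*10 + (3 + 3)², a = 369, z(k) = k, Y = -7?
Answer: -12308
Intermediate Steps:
r = -34 (r = -7*10 + (3 + 3)² = -70 + 6² = -70 + 36 = -34)
(P(z(6), -14) + a)*r = (-7 + 369)*(-34) = 362*(-34) = -12308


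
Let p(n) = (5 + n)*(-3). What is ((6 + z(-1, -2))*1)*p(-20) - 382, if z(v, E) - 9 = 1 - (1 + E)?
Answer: 383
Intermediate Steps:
z(v, E) = 9 - E (z(v, E) = 9 + (1 - (1 + E)) = 9 + (1 + (-1 - E)) = 9 - E)
p(n) = -15 - 3*n
((6 + z(-1, -2))*1)*p(-20) - 382 = ((6 + (9 - 1*(-2)))*1)*(-15 - 3*(-20)) - 382 = ((6 + (9 + 2))*1)*(-15 + 60) - 382 = ((6 + 11)*1)*45 - 382 = (17*1)*45 - 382 = 17*45 - 382 = 765 - 382 = 383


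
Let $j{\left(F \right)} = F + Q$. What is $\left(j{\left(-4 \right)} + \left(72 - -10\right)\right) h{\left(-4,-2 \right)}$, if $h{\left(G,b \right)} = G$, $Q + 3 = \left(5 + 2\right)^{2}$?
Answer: $-496$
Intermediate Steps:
$Q = 46$ ($Q = -3 + \left(5 + 2\right)^{2} = -3 + 7^{2} = -3 + 49 = 46$)
$j{\left(F \right)} = 46 + F$ ($j{\left(F \right)} = F + 46 = 46 + F$)
$\left(j{\left(-4 \right)} + \left(72 - -10\right)\right) h{\left(-4,-2 \right)} = \left(\left(46 - 4\right) + \left(72 - -10\right)\right) \left(-4\right) = \left(42 + \left(72 + 10\right)\right) \left(-4\right) = \left(42 + 82\right) \left(-4\right) = 124 \left(-4\right) = -496$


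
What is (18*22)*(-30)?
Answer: -11880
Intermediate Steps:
(18*22)*(-30) = 396*(-30) = -11880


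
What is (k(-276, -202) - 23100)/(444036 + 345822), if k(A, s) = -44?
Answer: -11572/394929 ≈ -0.029301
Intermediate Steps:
(k(-276, -202) - 23100)/(444036 + 345822) = (-44 - 23100)/(444036 + 345822) = -23144/789858 = -23144*1/789858 = -11572/394929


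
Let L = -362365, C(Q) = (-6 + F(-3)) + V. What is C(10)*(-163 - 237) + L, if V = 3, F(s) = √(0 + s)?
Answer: -361165 - 400*I*√3 ≈ -3.6117e+5 - 692.82*I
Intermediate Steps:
F(s) = √s
C(Q) = -3 + I*√3 (C(Q) = (-6 + √(-3)) + 3 = (-6 + I*√3) + 3 = -3 + I*√3)
C(10)*(-163 - 237) + L = (-3 + I*√3)*(-163 - 237) - 362365 = (-3 + I*√3)*(-400) - 362365 = (1200 - 400*I*√3) - 362365 = -361165 - 400*I*√3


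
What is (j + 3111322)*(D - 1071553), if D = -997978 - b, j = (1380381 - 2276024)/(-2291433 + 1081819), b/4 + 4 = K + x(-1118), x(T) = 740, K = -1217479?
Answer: 1504023990235178113/172802 ≈ 8.7037e+12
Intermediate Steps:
b = -4866972 (b = -16 + 4*(-1217479 + 740) = -16 + 4*(-1216739) = -16 - 4866956 = -4866972)
j = 127949/172802 (j = -895643/(-1209614) = -895643*(-1/1209614) = 127949/172802 ≈ 0.74044)
D = 3868994 (D = -997978 - 1*(-4866972) = -997978 + 4866972 = 3868994)
(j + 3111322)*(D - 1071553) = (127949/172802 + 3111322)*(3868994 - 1071553) = (537642792193/172802)*2797441 = 1504023990235178113/172802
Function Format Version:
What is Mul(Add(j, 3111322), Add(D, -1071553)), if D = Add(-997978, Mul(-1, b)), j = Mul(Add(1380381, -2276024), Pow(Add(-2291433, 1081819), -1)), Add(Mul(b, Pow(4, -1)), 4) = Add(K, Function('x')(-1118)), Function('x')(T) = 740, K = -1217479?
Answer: Rational(1504023990235178113, 172802) ≈ 8.7037e+12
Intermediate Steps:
b = -4866972 (b = Add(-16, Mul(4, Add(-1217479, 740))) = Add(-16, Mul(4, -1216739)) = Add(-16, -4866956) = -4866972)
j = Rational(127949, 172802) (j = Mul(-895643, Pow(-1209614, -1)) = Mul(-895643, Rational(-1, 1209614)) = Rational(127949, 172802) ≈ 0.74044)
D = 3868994 (D = Add(-997978, Mul(-1, -4866972)) = Add(-997978, 4866972) = 3868994)
Mul(Add(j, 3111322), Add(D, -1071553)) = Mul(Add(Rational(127949, 172802), 3111322), Add(3868994, -1071553)) = Mul(Rational(537642792193, 172802), 2797441) = Rational(1504023990235178113, 172802)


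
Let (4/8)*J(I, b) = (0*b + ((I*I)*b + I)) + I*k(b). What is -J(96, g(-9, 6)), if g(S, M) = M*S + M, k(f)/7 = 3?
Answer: 880512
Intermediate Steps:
k(f) = 21 (k(f) = 7*3 = 21)
g(S, M) = M + M*S
J(I, b) = 44*I + 2*b*I² (J(I, b) = 2*((0*b + ((I*I)*b + I)) + I*21) = 2*((0 + (I²*b + I)) + 21*I) = 2*((0 + (b*I² + I)) + 21*I) = 2*((0 + (I + b*I²)) + 21*I) = 2*((I + b*I²) + 21*I) = 2*(22*I + b*I²) = 44*I + 2*b*I²)
-J(96, g(-9, 6)) = -2*96*(22 + 96*(6*(1 - 9))) = -2*96*(22 + 96*(6*(-8))) = -2*96*(22 + 96*(-48)) = -2*96*(22 - 4608) = -2*96*(-4586) = -1*(-880512) = 880512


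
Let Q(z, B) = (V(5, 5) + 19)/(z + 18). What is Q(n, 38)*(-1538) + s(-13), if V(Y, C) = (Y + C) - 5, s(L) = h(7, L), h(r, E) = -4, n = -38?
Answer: 9208/5 ≈ 1841.6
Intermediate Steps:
s(L) = -4
V(Y, C) = -5 + C + Y (V(Y, C) = (C + Y) - 5 = -5 + C + Y)
Q(z, B) = 24/(18 + z) (Q(z, B) = ((-5 + 5 + 5) + 19)/(z + 18) = (5 + 19)/(18 + z) = 24/(18 + z))
Q(n, 38)*(-1538) + s(-13) = (24/(18 - 38))*(-1538) - 4 = (24/(-20))*(-1538) - 4 = (24*(-1/20))*(-1538) - 4 = -6/5*(-1538) - 4 = 9228/5 - 4 = 9208/5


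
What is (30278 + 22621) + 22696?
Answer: 75595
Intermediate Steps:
(30278 + 22621) + 22696 = 52899 + 22696 = 75595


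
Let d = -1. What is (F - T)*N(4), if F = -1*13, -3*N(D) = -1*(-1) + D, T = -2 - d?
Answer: 20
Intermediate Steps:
T = -1 (T = -2 - 1*(-1) = -2 + 1 = -1)
N(D) = -⅓ - D/3 (N(D) = -(-1*(-1) + D)/3 = -(1 + D)/3 = -⅓ - D/3)
F = -13
(F - T)*N(4) = (-13 - 1*(-1))*(-⅓ - ⅓*4) = (-13 + 1)*(-⅓ - 4/3) = -12*(-5/3) = 20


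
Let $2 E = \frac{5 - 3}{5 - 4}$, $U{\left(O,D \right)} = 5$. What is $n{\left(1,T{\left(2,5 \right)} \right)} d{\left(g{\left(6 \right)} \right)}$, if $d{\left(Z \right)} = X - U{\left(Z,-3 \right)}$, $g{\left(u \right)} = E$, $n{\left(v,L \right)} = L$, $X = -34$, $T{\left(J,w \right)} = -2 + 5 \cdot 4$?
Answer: $-702$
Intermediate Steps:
$T{\left(J,w \right)} = 18$ ($T{\left(J,w \right)} = -2 + 20 = 18$)
$E = 1$ ($E = \frac{\left(5 - 3\right) \frac{1}{5 - 4}}{2} = \frac{2 \cdot 1^{-1}}{2} = \frac{2 \cdot 1}{2} = \frac{1}{2} \cdot 2 = 1$)
$g{\left(u \right)} = 1$
$d{\left(Z \right)} = -39$ ($d{\left(Z \right)} = -34 - 5 = -39$)
$n{\left(1,T{\left(2,5 \right)} \right)} d{\left(g{\left(6 \right)} \right)} = 18 \left(-39\right) = -702$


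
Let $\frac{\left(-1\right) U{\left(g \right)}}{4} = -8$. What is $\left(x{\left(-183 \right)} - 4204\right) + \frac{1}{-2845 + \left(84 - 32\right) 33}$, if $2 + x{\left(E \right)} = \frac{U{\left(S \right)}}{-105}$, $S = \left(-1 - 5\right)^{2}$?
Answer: $- \frac{498636503}{118545} \approx -4206.3$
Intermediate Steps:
$S = 36$ ($S = \left(-6\right)^{2} = 36$)
$U{\left(g \right)} = 32$ ($U{\left(g \right)} = \left(-4\right) \left(-8\right) = 32$)
$x{\left(E \right)} = - \frac{242}{105}$ ($x{\left(E \right)} = -2 + \frac{32}{-105} = -2 + 32 \left(- \frac{1}{105}\right) = -2 - \frac{32}{105} = - \frac{242}{105}$)
$\left(x{\left(-183 \right)} - 4204\right) + \frac{1}{-2845 + \left(84 - 32\right) 33} = \left(- \frac{242}{105} - 4204\right) + \frac{1}{-2845 + \left(84 - 32\right) 33} = - \frac{441662}{105} + \frac{1}{-2845 + 52 \cdot 33} = - \frac{441662}{105} + \frac{1}{-2845 + 1716} = - \frac{441662}{105} + \frac{1}{-1129} = - \frac{441662}{105} - \frac{1}{1129} = - \frac{498636503}{118545}$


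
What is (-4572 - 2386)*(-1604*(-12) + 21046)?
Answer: -280365652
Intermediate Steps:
(-4572 - 2386)*(-1604*(-12) + 21046) = -6958*(19248 + 21046) = -6958*40294 = -280365652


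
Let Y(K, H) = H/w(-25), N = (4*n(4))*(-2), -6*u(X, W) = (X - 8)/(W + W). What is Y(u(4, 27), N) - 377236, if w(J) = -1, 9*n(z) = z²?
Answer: -3394996/9 ≈ -3.7722e+5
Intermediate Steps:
n(z) = z²/9
u(X, W) = -(-8 + X)/(12*W) (u(X, W) = -(X - 8)/(6*(W + W)) = -(-8 + X)/(6*(2*W)) = -(-8 + X)*1/(2*W)/6 = -(-8 + X)/(12*W))
N = -128/9 (N = (4*((⅑)*4²))*(-2) = (4*((⅑)*16))*(-2) = (4*(16/9))*(-2) = (64/9)*(-2) = -128/9 ≈ -14.222)
Y(K, H) = -H (Y(K, H) = H/(-1) = H*(-1) = -H)
Y(u(4, 27), N) - 377236 = -1*(-128/9) - 377236 = 128/9 - 377236 = -3394996/9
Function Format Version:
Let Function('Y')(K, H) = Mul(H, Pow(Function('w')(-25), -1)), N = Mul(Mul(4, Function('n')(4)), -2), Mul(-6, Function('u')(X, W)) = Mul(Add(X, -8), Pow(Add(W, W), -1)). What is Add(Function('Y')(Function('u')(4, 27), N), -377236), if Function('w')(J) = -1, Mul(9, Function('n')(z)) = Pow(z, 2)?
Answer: Rational(-3394996, 9) ≈ -3.7722e+5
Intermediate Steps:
Function('n')(z) = Mul(Rational(1, 9), Pow(z, 2))
Function('u')(X, W) = Mul(Rational(-1, 12), Pow(W, -1), Add(-8, X)) (Function('u')(X, W) = Mul(Rational(-1, 6), Mul(Add(X, -8), Pow(Add(W, W), -1))) = Mul(Rational(-1, 6), Mul(Add(-8, X), Pow(Mul(2, W), -1))) = Mul(Rational(-1, 6), Mul(Add(-8, X), Mul(Rational(1, 2), Pow(W, -1)))) = Mul(Rational(-1, 6), Mul(Rational(1, 2), Pow(W, -1), Add(-8, X))) = Mul(Rational(-1, 12), Pow(W, -1), Add(-8, X)))
N = Rational(-128, 9) (N = Mul(Mul(4, Mul(Rational(1, 9), Pow(4, 2))), -2) = Mul(Mul(4, Mul(Rational(1, 9), 16)), -2) = Mul(Mul(4, Rational(16, 9)), -2) = Mul(Rational(64, 9), -2) = Rational(-128, 9) ≈ -14.222)
Function('Y')(K, H) = Mul(-1, H) (Function('Y')(K, H) = Mul(H, Pow(-1, -1)) = Mul(H, -1) = Mul(-1, H))
Add(Function('Y')(Function('u')(4, 27), N), -377236) = Add(Mul(-1, Rational(-128, 9)), -377236) = Add(Rational(128, 9), -377236) = Rational(-3394996, 9)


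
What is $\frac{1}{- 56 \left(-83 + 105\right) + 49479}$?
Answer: $\frac{1}{48247} \approx 2.0727 \cdot 10^{-5}$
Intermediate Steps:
$\frac{1}{- 56 \left(-83 + 105\right) + 49479} = \frac{1}{\left(-56\right) 22 + 49479} = \frac{1}{-1232 + 49479} = \frac{1}{48247}$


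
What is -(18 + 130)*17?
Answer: -2516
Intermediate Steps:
-(18 + 130)*17 = -148*17 = -1*2516 = -2516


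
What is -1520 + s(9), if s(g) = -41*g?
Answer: -1889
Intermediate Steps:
-1520 + s(9) = -1520 - 41*9 = -1520 - 369 = -1889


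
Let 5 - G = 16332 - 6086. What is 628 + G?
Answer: -9613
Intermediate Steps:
G = -10241 (G = 5 - (16332 - 6086) = 5 - 1*10246 = 5 - 10246 = -10241)
628 + G = 628 - 10241 = -9613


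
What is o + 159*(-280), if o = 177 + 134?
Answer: -44209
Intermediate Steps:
o = 311
o + 159*(-280) = 311 + 159*(-280) = 311 - 44520 = -44209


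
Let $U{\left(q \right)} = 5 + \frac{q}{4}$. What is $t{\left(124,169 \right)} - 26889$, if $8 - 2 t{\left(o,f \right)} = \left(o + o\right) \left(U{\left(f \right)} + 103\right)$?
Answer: $-45516$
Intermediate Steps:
$U{\left(q \right)} = 5 + \frac{q}{4}$ ($U{\left(q \right)} = 5 + q \frac{1}{4} = 5 + \frac{q}{4}$)
$t{\left(o,f \right)} = 4 - o \left(108 + \frac{f}{4}\right)$ ($t{\left(o,f \right)} = 4 - \frac{\left(o + o\right) \left(\left(5 + \frac{f}{4}\right) + 103\right)}{2} = 4 - \frac{2 o \left(108 + \frac{f}{4}\right)}{2} = 4 - o \left(108 + \frac{f}{4}\right)$)
$t{\left(124,169 \right)} - 26889 = \left(4 - 13392 - \frac{169}{4} \cdot 124\right) - 26889 = \left(4 - 13392 - 5239\right) - 26889 = -18627 - 26889 = -45516$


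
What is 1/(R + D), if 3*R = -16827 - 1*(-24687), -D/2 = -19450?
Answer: 1/41520 ≈ 2.4085e-5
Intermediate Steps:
D = 38900 (D = -2*(-19450) = 38900)
R = 2620 (R = (-16827 - 1*(-24687))/3 = (-16827 + 24687)/3 = (⅓)*7860 = 2620)
1/(R + D) = 1/(2620 + 38900) = 1/41520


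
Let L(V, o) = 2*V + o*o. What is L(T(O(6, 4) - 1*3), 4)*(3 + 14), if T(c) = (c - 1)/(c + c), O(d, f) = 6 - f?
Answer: 306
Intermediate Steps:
T(c) = (-1 + c)/(2*c) (T(c) = (-1 + c)/((2*c)) = (-1 + c)*(1/(2*c)) = (-1 + c)/(2*c))
L(V, o) = o**2 + 2*V (L(V, o) = 2*V + o**2 = o**2 + 2*V)
L(T(O(6, 4) - 1*3), 4)*(3 + 14) = (4**2 + 2*((-1 + ((6 - 1*4) - 1*3))/(2*((6 - 1*4) - 1*3))))*(3 + 14) = (16 + 2*((-1 + ((6 - 4) - 3))/(2*((6 - 4) - 3))))*17 = (16 + 2*((-1 + (2 - 3))/(2*(2 - 3))))*17 = (16 + 2*((1/2)*(-1 - 1)/(-1)))*17 = (16 + 2*((1/2)*(-1)*(-2)))*17 = (16 + 2*1)*17 = (16 + 2)*17 = 18*17 = 306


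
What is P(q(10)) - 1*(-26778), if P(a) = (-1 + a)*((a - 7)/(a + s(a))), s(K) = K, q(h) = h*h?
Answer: 5364807/200 ≈ 26824.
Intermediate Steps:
q(h) = h²
P(a) = (-1 + a)*(-7 + a)/(2*a) (P(a) = (-1 + a)*((a - 7)/(a + a)) = (-1 + a)*((-7 + a)/((2*a))) = (-1 + a)*((-7 + a)*(1/(2*a))) = (-1 + a)*((-7 + a)/(2*a)) = (-1 + a)*(-7 + a)/(2*a))
P(q(10)) - 1*(-26778) = (-4 + (½)*10² + 7/(2*(10²))) - 1*(-26778) = (-4 + (½)*100 + (7/2)/100) + 26778 = (-4 + 50 + (7/2)*(1/100)) + 26778 = (-4 + 50 + 7/200) + 26778 = 9207/200 + 26778 = 5364807/200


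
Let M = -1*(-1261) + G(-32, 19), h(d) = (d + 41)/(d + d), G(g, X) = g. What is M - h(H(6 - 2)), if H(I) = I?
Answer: 9787/8 ≈ 1223.4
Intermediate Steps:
h(d) = (41 + d)/(2*d) (h(d) = (41 + d)/((2*d)) = (41 + d)*(1/(2*d)) = (41 + d)/(2*d))
M = 1229 (M = -1*(-1261) - 32 = 1261 - 32 = 1229)
M - h(H(6 - 2)) = 1229 - (41 + (6 - 2))/(2*(6 - 2)) = 1229 - (41 + 4)/(2*4) = 1229 - 45/(2*4) = 1229 - 1*45/8 = 1229 - 45/8 = 9787/8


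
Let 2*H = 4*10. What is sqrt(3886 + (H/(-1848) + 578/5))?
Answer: sqrt(21352880010)/2310 ≈ 63.258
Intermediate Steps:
H = 20 (H = (4*10)/2 = (1/2)*40 = 20)
sqrt(3886 + (H/(-1848) + 578/5)) = sqrt(3886 + (20/(-1848) + 578/5)) = sqrt(3886 + (20*(-1/1848) + 578*(1/5))) = sqrt(3886 + (-5/462 + 578/5)) = sqrt(3886 + 267011/2310) = sqrt(9243671/2310) = sqrt(21352880010)/2310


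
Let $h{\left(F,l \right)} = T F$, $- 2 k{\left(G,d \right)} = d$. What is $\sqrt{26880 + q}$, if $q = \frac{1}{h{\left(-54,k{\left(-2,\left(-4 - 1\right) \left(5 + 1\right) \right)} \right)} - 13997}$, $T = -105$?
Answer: $\frac{\sqrt{1863830403193}}{8327} \approx 163.95$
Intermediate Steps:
$k{\left(G,d \right)} = - \frac{d}{2}$
$h{\left(F,l \right)} = - 105 F$
$q = - \frac{1}{8327}$ ($q = \frac{1}{\left(-105\right) \left(-54\right) - 13997} = \frac{1}{5670 - 13997} = \frac{1}{-8327} = - \frac{1}{8327} \approx -0.00012009$)
$\sqrt{26880 + q} = \sqrt{26880 - \frac{1}{8327}} = \sqrt{\frac{223829759}{8327}} = \frac{\sqrt{1863830403193}}{8327}$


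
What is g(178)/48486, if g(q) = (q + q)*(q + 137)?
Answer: 18690/8081 ≈ 2.3128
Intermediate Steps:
g(q) = 2*q*(137 + q) (g(q) = (2*q)*(137 + q) = 2*q*(137 + q))
g(178)/48486 = (2*178*(137 + 178))/48486 = (2*178*315)*(1/48486) = 112140*(1/48486) = 18690/8081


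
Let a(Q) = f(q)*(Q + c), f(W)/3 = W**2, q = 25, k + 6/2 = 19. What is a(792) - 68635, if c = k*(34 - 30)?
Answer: 1536365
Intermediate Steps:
k = 16 (k = -3 + 19 = 16)
f(W) = 3*W**2
c = 64 (c = 16*(34 - 30) = 16*4 = 64)
a(Q) = 120000 + 1875*Q (a(Q) = (3*25**2)*(Q + 64) = (3*625)*(64 + Q) = 1875*(64 + Q) = 120000 + 1875*Q)
a(792) - 68635 = (120000 + 1875*792) - 68635 = (120000 + 1485000) - 68635 = 1605000 - 68635 = 1536365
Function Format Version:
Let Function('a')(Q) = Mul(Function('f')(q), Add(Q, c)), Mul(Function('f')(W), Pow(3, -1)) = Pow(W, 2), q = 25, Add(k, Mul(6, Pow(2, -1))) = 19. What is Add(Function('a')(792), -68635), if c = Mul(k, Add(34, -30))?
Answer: 1536365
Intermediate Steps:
k = 16 (k = Add(-3, 19) = 16)
Function('f')(W) = Mul(3, Pow(W, 2))
c = 64 (c = Mul(16, Add(34, -30)) = Mul(16, 4) = 64)
Function('a')(Q) = Add(120000, Mul(1875, Q)) (Function('a')(Q) = Mul(Mul(3, Pow(25, 2)), Add(Q, 64)) = Mul(Mul(3, 625), Add(64, Q)) = Mul(1875, Add(64, Q)) = Add(120000, Mul(1875, Q)))
Add(Function('a')(792), -68635) = Add(Add(120000, Mul(1875, 792)), -68635) = Add(Add(120000, 1485000), -68635) = Add(1605000, -68635) = 1536365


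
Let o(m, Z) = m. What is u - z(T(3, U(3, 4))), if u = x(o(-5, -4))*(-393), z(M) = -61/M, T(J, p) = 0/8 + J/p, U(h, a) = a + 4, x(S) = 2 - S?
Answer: -7765/3 ≈ -2588.3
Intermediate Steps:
U(h, a) = 4 + a
T(J, p) = J/p (T(J, p) = 0*(1/8) + J/p = 0 + J/p = J/p)
u = -2751 (u = (2 - 1*(-5))*(-393) = (2 + 5)*(-393) = 7*(-393) = -2751)
u - z(T(3, U(3, 4))) = -2751 - (-61)/(3/(4 + 4)) = -2751 - (-61)/(3/8) = -2751 - (-61)/(3*(1/8)) = -2751 - (-61)/3/8 = -2751 - (-61)*8/3 = -2751 - 1*(-488/3) = -2751 + 488/3 = -7765/3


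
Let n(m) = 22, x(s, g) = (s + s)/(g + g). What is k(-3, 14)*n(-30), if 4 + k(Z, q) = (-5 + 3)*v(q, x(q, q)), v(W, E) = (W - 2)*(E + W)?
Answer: -8008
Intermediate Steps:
x(s, g) = s/g (x(s, g) = (2*s)/((2*g)) = (2*s)*(1/(2*g)) = s/g)
v(W, E) = (-2 + W)*(E + W)
k(Z, q) = -2*q² + 2*q (k(Z, q) = -4 + (-5 + 3)*(q² - 2*q/q - 2*q + (q/q)*q) = -4 - 2*(q² - 2*1 - 2*q + 1*q) = -4 - 2*(q² - 2 - 2*q + q) = -4 - 2*(-2 + q² - q) = -4 + (4 - 2*q² + 2*q) = -2*q² + 2*q)
k(-3, 14)*n(-30) = (2*14*(1 - 1*14))*22 = (2*14*(1 - 14))*22 = (2*14*(-13))*22 = -364*22 = -8008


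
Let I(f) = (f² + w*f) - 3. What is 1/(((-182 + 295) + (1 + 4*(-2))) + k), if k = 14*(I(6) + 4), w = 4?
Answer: 1/960 ≈ 0.0010417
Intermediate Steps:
I(f) = -3 + f² + 4*f (I(f) = (f² + 4*f) - 3 = -3 + f² + 4*f)
k = 854 (k = 14*((-3 + 6² + 4*6) + 4) = 14*((-3 + 36 + 24) + 4) = 14*(57 + 4) = 14*61 = 854)
1/(((-182 + 295) + (1 + 4*(-2))) + k) = 1/(((-182 + 295) + (1 + 4*(-2))) + 854) = 1/((113 + (1 - 8)) + 854) = 1/((113 - 7) + 854) = 1/(106 + 854) = 1/960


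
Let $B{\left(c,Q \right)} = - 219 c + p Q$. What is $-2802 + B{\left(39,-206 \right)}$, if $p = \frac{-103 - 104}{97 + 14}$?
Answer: $- \frac{405477}{37} \approx -10959.0$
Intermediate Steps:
$p = - \frac{69}{37}$ ($p = - \frac{207}{111} = \left(-207\right) \frac{1}{111} = - \frac{69}{37} \approx -1.8649$)
$B{\left(c,Q \right)} = - 219 c - \frac{69 Q}{37}$
$-2802 + B{\left(39,-206 \right)} = -2802 - \frac{301803}{37} = - \frac{405477}{37}$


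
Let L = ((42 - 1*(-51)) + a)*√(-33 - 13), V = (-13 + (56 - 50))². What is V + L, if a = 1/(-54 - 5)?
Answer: 49 + 5486*I*√46/59 ≈ 49.0 + 630.64*I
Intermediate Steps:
a = -1/59 (a = 1/(-59) = -1/59 ≈ -0.016949)
V = 49 (V = (-13 + 6)² = (-7)² = 49)
L = 5486*I*√46/59 (L = ((42 - 1*(-51)) - 1/59)*√(-33 - 13) = ((42 + 51) - 1/59)*√(-46) = (93 - 1/59)*(I*√46) = 5486*(I*√46)/59 = 5486*I*√46/59 ≈ 630.64*I)
V + L = 49 + 5486*I*√46/59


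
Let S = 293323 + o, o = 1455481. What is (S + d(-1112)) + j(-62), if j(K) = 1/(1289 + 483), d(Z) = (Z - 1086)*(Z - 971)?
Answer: 11211865737/1772 ≈ 6.3272e+6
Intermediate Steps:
S = 1748804 (S = 293323 + 1455481 = 1748804)
d(Z) = (-1086 + Z)*(-971 + Z)
j(K) = 1/1772
(S + d(-1112)) + j(-62) = (1748804 + (1054506 + (-1112)² - 2057*(-1112))) + 1/1772 = (1748804 + (1054506 + 1236544 + 2287384)) + 1/1772 = (1748804 + 4578434) + 1/1772 = 6327238 + 1/1772 = 11211865737/1772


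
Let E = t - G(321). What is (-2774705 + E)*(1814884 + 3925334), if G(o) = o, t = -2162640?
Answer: -28343279251188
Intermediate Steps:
E = -2162961 (E = -2162640 - 1*321 = -2162640 - 321 = -2162961)
(-2774705 + E)*(1814884 + 3925334) = (-2774705 - 2162961)*(1814884 + 3925334) = -4937666*5740218 = -28343279251188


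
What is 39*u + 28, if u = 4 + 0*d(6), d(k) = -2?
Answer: 184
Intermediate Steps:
u = 4 (u = 4 + 0*(-2) = 4 + 0 = 4)
39*u + 28 = 39*4 + 28 = 156 + 28 = 184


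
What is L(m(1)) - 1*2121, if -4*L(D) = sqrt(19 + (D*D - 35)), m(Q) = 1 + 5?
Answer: -2121 - sqrt(5)/2 ≈ -2122.1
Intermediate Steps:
m(Q) = 6
L(D) = -sqrt(-16 + D**2)/4 (L(D) = -sqrt(19 + (D*D - 35))/4 = -sqrt(19 + (D**2 - 35))/4 = -sqrt(19 + (-35 + D**2))/4 = -sqrt(-16 + D**2)/4)
L(m(1)) - 1*2121 = -sqrt(-16 + 6**2)/4 - 1*2121 = -sqrt(-16 + 36)/4 - 2121 = -sqrt(5)/2 - 2121 = -2121 - sqrt(5)/2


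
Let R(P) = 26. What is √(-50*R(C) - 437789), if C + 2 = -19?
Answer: 7*I*√8961 ≈ 662.64*I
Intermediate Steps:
C = -21 (C = -2 - 19 = -21)
√(-50*R(C) - 437789) = √(-50*26 - 437789) = √(-1300 - 437789) = √(-439089) = 7*I*√8961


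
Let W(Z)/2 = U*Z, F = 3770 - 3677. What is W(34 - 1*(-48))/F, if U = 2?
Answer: 328/93 ≈ 3.5269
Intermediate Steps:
F = 93
W(Z) = 4*Z (W(Z) = 2*(2*Z) = 4*Z)
W(34 - 1*(-48))/F = (4*(34 - 1*(-48)))/93 = (4*(34 + 48))*(1/93) = (4*82)*(1/93) = 328*(1/93) = 328/93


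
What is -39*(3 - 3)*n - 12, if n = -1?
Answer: -12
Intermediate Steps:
-39*(3 - 3)*n - 12 = -39*(3 - 3)*(-1) - 12 = -0*(-1) - 12 = -39*0 - 12 = 0 - 12 = -12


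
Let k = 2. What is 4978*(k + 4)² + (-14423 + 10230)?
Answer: 175015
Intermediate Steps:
4978*(k + 4)² + (-14423 + 10230) = 4978*(2 + 4)² + (-14423 + 10230) = 4978*6² - 4193 = 4978*36 - 4193 = 179208 - 4193 = 175015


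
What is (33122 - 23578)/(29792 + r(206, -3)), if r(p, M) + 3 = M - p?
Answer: 2386/7395 ≈ 0.32265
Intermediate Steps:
r(p, M) = -3 + M - p (r(p, M) = -3 + (M - p) = -3 + M - p)
(33122 - 23578)/(29792 + r(206, -3)) = (33122 - 23578)/(29792 + (-3 - 3 - 1*206)) = 9544/(29792 + (-3 - 3 - 206)) = 9544/(29792 - 212) = 9544/29580 = 9544*(1/29580) = 2386/7395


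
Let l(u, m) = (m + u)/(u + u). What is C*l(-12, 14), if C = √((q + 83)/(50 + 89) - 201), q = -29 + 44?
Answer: -I*√3869899/1668 ≈ -1.1794*I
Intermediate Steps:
q = 15
C = I*√3869899/139 (C = √((15 + 83)/(50 + 89) - 201) = √(98/139 - 201) = √(-27841/139) = I*√3869899/139 ≈ 14.153*I)
l(u, m) = (m + u)/(2*u) (l(u, m) = (m + u)/((2*u)) = (m + u)*(1/(2*u)) = (m + u)/(2*u))
C*l(-12, 14) = (I*√3869899/139)*((½)*(14 - 12)/(-12)) = (I*√3869899/139)*((½)*(-1/12)*2) = (I*√3869899/139)*(-1/12) = -I*√3869899/1668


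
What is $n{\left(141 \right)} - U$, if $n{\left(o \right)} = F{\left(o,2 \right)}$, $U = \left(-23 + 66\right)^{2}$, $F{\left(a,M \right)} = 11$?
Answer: $-1838$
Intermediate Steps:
$U = 1849$ ($U = 43^{2} = 1849$)
$n{\left(o \right)} = 11$
$n{\left(141 \right)} - U = 11 - 1849 = -1838$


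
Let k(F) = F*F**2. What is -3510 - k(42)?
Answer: -77598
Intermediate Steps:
k(F) = F**3
-3510 - k(42) = -3510 - 1*42**3 = -3510 - 1*74088 = -3510 - 74088 = -77598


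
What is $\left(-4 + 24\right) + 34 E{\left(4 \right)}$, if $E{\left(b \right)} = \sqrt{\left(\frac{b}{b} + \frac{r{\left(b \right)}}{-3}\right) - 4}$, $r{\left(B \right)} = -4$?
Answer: $20 + \frac{34 i \sqrt{15}}{3} \approx 20.0 + 43.894 i$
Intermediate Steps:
$E{\left(b \right)} = \frac{i \sqrt{15}}{3}$ ($E{\left(b \right)} = \sqrt{\left(\frac{b}{b} - \frac{4}{-3}\right) - 4} = \sqrt{\left(1 - - \frac{4}{3}\right) - 4} = \sqrt{\left(1 + \frac{4}{3}\right) - 4} = \sqrt{\frac{7}{3} - 4} = \sqrt{- \frac{5}{3}} = \frac{i \sqrt{15}}{3}$)
$\left(-4 + 24\right) + 34 E{\left(4 \right)} = \left(-4 + 24\right) + 34 \frac{i \sqrt{15}}{3} = 20 + \frac{34 i \sqrt{15}}{3}$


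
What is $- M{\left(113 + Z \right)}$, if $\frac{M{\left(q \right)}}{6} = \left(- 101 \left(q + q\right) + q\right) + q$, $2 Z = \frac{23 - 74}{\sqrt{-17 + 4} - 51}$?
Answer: $\frac{178009500}{1307} + \frac{15300 i \sqrt{13}}{1307} \approx 1.362 \cdot 10^{5} + 42.207 i$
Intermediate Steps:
$Z = - \frac{51}{2 \left(-51 + i \sqrt{13}\right)}$ ($Z = \frac{\left(23 - 74\right) \frac{1}{\sqrt{-17 + 4} - 51}}{2} = \frac{\left(-51\right) \frac{1}{\sqrt{-13} - 51}}{2} = \frac{\left(-51\right) \frac{1}{i \sqrt{13} - 51}}{2} = \frac{\left(-51\right) \frac{1}{-51 + i \sqrt{13}}}{2} = - \frac{51}{2 \left(-51 + i \sqrt{13}\right)} \approx 0.49751 + 0.035173 i$)
$M{\left(q \right)} = - 1200 q$ ($M{\left(q \right)} = 6 \left(\left(- 101 \left(q + q\right) + q\right) + q\right) = 6 \left(\left(- 101 \cdot 2 q + q\right) + q\right) = 6 \left(\left(- 202 q + q\right) + q\right) = 6 \left(- 201 q + q\right) = 6 \left(- 200 q\right) = - 1200 q$)
$- M{\left(113 + Z \right)} = - \left(-1200\right) \left(113 + \left(\frac{2601}{5228} + \frac{51 i \sqrt{13}}{5228}\right)\right) = - \left(-1200\right) \left(\frac{593365}{5228} + \frac{51 i \sqrt{13}}{5228}\right) = - (- \frac{178009500}{1307} - \frac{15300 i \sqrt{13}}{1307}) = \frac{178009500}{1307} + \frac{15300 i \sqrt{13}}{1307}$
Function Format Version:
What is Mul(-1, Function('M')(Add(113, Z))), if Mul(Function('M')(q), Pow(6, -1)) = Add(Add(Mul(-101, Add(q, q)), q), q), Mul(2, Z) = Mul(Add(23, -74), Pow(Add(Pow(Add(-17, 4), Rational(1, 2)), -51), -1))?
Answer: Add(Rational(178009500, 1307), Mul(Rational(15300, 1307), I, Pow(13, Rational(1, 2)))) ≈ Add(1.3620e+5, Mul(42.207, I))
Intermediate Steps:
Z = Mul(Rational(-51, 2), Pow(Add(-51, Mul(I, Pow(13, Rational(1, 2)))), -1)) (Z = Mul(Rational(1, 2), Mul(Add(23, -74), Pow(Add(Pow(Add(-17, 4), Rational(1, 2)), -51), -1))) = Mul(Rational(1, 2), Mul(-51, Pow(Add(Pow(-13, Rational(1, 2)), -51), -1))) = Mul(Rational(1, 2), Mul(-51, Pow(Add(Mul(I, Pow(13, Rational(1, 2))), -51), -1))) = Mul(Rational(1, 2), Mul(-51, Pow(Add(-51, Mul(I, Pow(13, Rational(1, 2)))), -1))) = Mul(Rational(-51, 2), Pow(Add(-51, Mul(I, Pow(13, Rational(1, 2)))), -1)) ≈ Add(0.49751, Mul(0.035173, I)))
Function('M')(q) = Mul(-1200, q) (Function('M')(q) = Mul(6, Add(Add(Mul(-101, Add(q, q)), q), q)) = Mul(6, Add(Add(Mul(-101, Mul(2, q)), q), q)) = Mul(6, Add(Add(Mul(-202, q), q), q)) = Mul(6, Add(Mul(-201, q), q)) = Mul(6, Mul(-200, q)) = Mul(-1200, q))
Mul(-1, Function('M')(Add(113, Z))) = Mul(-1, Mul(-1200, Add(113, Add(Rational(2601, 5228), Mul(Rational(51, 5228), I, Pow(13, Rational(1, 2))))))) = Mul(-1, Mul(-1200, Add(Rational(593365, 5228), Mul(Rational(51, 5228), I, Pow(13, Rational(1, 2)))))) = Mul(-1, Add(Rational(-178009500, 1307), Mul(Rational(-15300, 1307), I, Pow(13, Rational(1, 2))))) = Add(Rational(178009500, 1307), Mul(Rational(15300, 1307), I, Pow(13, Rational(1, 2))))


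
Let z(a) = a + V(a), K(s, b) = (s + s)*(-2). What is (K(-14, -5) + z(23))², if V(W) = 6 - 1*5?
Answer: 6400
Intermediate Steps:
V(W) = 1 (V(W) = 6 - 5 = 1)
K(s, b) = -4*s (K(s, b) = (2*s)*(-2) = -4*s)
z(a) = 1 + a (z(a) = a + 1 = 1 + a)
(K(-14, -5) + z(23))² = (-4*(-14) + (1 + 23))² = (56 + 24)² = 80² = 6400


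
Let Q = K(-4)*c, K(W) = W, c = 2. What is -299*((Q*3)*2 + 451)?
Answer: -120497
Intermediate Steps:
Q = -8 (Q = -4*2 = -8)
-299*((Q*3)*2 + 451) = -299*(-8*3*2 + 451) = -299*(-24*2 + 451) = -299*(-48 + 451) = -299*403 = -120497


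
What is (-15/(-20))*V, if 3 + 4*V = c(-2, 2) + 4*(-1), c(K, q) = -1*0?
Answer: -21/16 ≈ -1.3125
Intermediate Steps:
c(K, q) = 0
V = -7/4 (V = -¾ + (0 + 4*(-1))/4 = -¾ + (0 - 4)/4 = -¾ + (¼)*(-4) = -¾ - 1 = -7/4 ≈ -1.7500)
(-15/(-20))*V = -15/(-20)*(-7/4) = -15*(-1/20)*(-7/4) = (¾)*(-7/4) = -21/16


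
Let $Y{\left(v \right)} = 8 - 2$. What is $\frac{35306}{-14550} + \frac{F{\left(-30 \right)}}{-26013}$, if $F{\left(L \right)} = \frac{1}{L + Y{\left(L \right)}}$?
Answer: $- \frac{3673657487}{1513956600} \approx -2.4265$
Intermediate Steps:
$Y{\left(v \right)} = 6$
$F{\left(L \right)} = \frac{1}{6 + L}$ ($F{\left(L \right)} = \frac{1}{L + 6} = \frac{1}{6 + L}$)
$\frac{35306}{-14550} + \frac{F{\left(-30 \right)}}{-26013} = \frac{35306}{-14550} + \frac{1}{\left(6 - 30\right) \left(-26013\right)} = 35306 \left(- \frac{1}{14550}\right) + \frac{1}{-24} \left(- \frac{1}{26013}\right) = - \frac{17653}{7275} - - \frac{1}{624312} = - \frac{17653}{7275} + \frac{1}{624312} = - \frac{3673657487}{1513956600}$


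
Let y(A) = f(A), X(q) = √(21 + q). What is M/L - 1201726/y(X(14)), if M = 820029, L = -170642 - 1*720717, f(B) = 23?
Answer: -153026878043/2928751 ≈ -52250.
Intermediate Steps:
y(A) = 23
L = -891359 (L = -170642 - 720717 = -891359)
M/L - 1201726/y(X(14)) = 820029/(-891359) - 1201726/23 = 820029*(-1/891359) - 1201726*1/23 = -117147/127337 - 1201726/23 = -153026878043/2928751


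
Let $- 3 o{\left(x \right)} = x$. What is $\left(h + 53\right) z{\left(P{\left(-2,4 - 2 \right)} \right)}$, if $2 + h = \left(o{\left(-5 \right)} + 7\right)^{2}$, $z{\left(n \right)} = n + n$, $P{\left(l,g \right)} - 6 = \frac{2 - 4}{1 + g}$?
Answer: $\frac{36320}{27} \approx 1345.2$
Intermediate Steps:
$o{\left(x \right)} = - \frac{x}{3}$
$P{\left(l,g \right)} = 6 - \frac{2}{1 + g}$ ($P{\left(l,g \right)} = 6 + \frac{2 - 4}{1 + g} = 6 - \frac{2}{1 + g}$)
$z{\left(n \right)} = 2 n$
$h = \frac{658}{9}$ ($h = -2 + \left(\left(- \frac{1}{3}\right) \left(-5\right) + 7\right)^{2} = -2 + \left(\frac{5}{3} + 7\right)^{2} = -2 + \left(\frac{26}{3}\right)^{2} = -2 + \frac{676}{9} = \frac{658}{9} \approx 73.111$)
$\left(h + 53\right) z{\left(P{\left(-2,4 - 2 \right)} \right)} = \left(\frac{658}{9} + 53\right) 2 \frac{2 \left(2 + 3 \left(4 - 2\right)\right)}{1 + \left(4 - 2\right)} = \frac{1135 \cdot 2 \frac{2 \left(2 + 3 \cdot 2\right)}{1 + 2}}{9} = \frac{1135 \cdot 2 \frac{2 \left(2 + 6\right)}{3}}{9} = \frac{1135 \cdot 2 \cdot 2 \cdot \frac{1}{3} \cdot 8}{9} = \frac{1135 \cdot 2 \cdot \frac{16}{3}}{9} = \frac{1135}{9} \cdot \frac{32}{3} = \frac{36320}{27}$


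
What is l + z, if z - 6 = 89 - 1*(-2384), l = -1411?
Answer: 1068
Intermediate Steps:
z = 2479 (z = 6 + (89 - 1*(-2384)) = 6 + (89 + 2384) = 6 + 2473 = 2479)
l + z = -1411 + 2479 = 1068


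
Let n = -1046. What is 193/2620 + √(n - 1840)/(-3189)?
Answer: 193/2620 - I*√2886/3189 ≈ 0.073664 - 0.016846*I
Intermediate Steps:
193/2620 + √(n - 1840)/(-3189) = 193/2620 + √(-1046 - 1840)/(-3189) = 193*(1/2620) + √(-2886)*(-1/3189) = 193/2620 + (I*√2886)*(-1/3189) = 193/2620 - I*√2886/3189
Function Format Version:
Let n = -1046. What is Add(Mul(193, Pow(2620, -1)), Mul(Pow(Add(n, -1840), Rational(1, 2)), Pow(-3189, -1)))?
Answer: Add(Rational(193, 2620), Mul(Rational(-1, 3189), I, Pow(2886, Rational(1, 2)))) ≈ Add(0.073664, Mul(-0.016846, I))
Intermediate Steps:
Add(Mul(193, Pow(2620, -1)), Mul(Pow(Add(n, -1840), Rational(1, 2)), Pow(-3189, -1))) = Add(Mul(193, Pow(2620, -1)), Mul(Pow(Add(-1046, -1840), Rational(1, 2)), Pow(-3189, -1))) = Add(Mul(193, Rational(1, 2620)), Mul(Pow(-2886, Rational(1, 2)), Rational(-1, 3189))) = Add(Rational(193, 2620), Mul(Mul(I, Pow(2886, Rational(1, 2))), Rational(-1, 3189))) = Add(Rational(193, 2620), Mul(Rational(-1, 3189), I, Pow(2886, Rational(1, 2))))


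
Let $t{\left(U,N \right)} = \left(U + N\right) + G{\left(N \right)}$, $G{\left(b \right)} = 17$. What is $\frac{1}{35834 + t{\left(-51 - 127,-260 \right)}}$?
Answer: $\frac{1}{35413} \approx 2.8238 \cdot 10^{-5}$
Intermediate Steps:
$t{\left(U,N \right)} = 17 + N + U$ ($t{\left(U,N \right)} = \left(U + N\right) + 17 = \left(N + U\right) + 17 = 17 + N + U$)
$\frac{1}{35834 + t{\left(-51 - 127,-260 \right)}} = \frac{1}{35834 - 421} = \frac{1}{35413}$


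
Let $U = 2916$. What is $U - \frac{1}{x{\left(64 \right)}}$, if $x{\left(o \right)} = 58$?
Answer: $\frac{169127}{58} \approx 2916.0$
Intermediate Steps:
$U - \frac{1}{x{\left(64 \right)}} = 2916 - \frac{1}{58} = \frac{169127}{58}$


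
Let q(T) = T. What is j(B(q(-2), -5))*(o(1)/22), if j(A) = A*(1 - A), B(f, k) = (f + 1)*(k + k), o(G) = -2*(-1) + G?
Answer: -135/11 ≈ -12.273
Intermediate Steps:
o(G) = 2 + G
B(f, k) = 2*k*(1 + f) (B(f, k) = (1 + f)*(2*k) = 2*k*(1 + f))
j(B(q(-2), -5))*(o(1)/22) = ((2*(-5)*(1 - 2))*(1 - 2*(-5)*(1 - 2)))*((2 + 1)/22) = ((2*(-5)*(-1))*(1 - 2*(-5)*(-1)))*((1/22)*3) = (10*(1 - 1*10))*(3/22) = (10*(1 - 10))*(3/22) = (10*(-9))*(3/22) = -90*3/22 = -135/11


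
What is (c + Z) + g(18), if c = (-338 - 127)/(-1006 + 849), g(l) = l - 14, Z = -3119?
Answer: -488590/157 ≈ -3112.0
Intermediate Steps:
g(l) = -14 + l
c = 465/157 (c = -465/(-157) = -465*(-1/157) = 465/157 ≈ 2.9618)
(c + Z) + g(18) = (465/157 - 3119) + (-14 + 18) = -489218/157 + 4 = -488590/157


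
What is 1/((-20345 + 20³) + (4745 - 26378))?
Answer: -1/33978 ≈ -2.9431e-5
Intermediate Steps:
1/((-20345 + 20³) + (4745 - 26378)) = 1/((-20345 + 8000) - 21633) = 1/(-12345 - 21633) = 1/(-33978) = -1/33978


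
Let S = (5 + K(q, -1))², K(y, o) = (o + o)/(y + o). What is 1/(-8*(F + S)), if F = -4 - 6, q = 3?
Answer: -1/48 ≈ -0.020833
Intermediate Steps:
K(y, o) = 2*o/(o + y) (K(y, o) = (2*o)/(o + y) = 2*o/(o + y))
S = 16 (S = (5 + 2*(-1)/(-1 + 3))² = (5 + 2*(-1)/2)² = (5 + 2*(-1)*(½))² = (5 - 1)² = 4² = 16)
F = -10
1/(-8*(F + S)) = 1/(-8*(-10 + 16)) = 1/(-8*6) = 1/(-48) = -1/48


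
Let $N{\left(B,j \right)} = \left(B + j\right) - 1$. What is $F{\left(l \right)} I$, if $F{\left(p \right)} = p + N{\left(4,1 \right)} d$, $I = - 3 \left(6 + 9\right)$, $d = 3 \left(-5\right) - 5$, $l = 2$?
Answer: $3510$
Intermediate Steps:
$N{\left(B,j \right)} = -1 + B + j$
$d = -20$ ($d = -15 - 5 = -20$)
$I = -45$ ($I = \left(-3\right) 15 = -45$)
$F{\left(p \right)} = -80 + p$ ($F{\left(p \right)} = p + \left(-1 + 4 + 1\right) \left(-20\right) = p + 4 \left(-20\right) = p - 80 = -80 + p$)
$F{\left(l \right)} I = \left(-80 + 2\right) \left(-45\right) = \left(-78\right) \left(-45\right) = 3510$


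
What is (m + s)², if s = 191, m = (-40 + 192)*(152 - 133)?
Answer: 9480241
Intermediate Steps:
m = 2888 (m = 152*19 = 2888)
(m + s)² = (2888 + 191)² = 3079² = 9480241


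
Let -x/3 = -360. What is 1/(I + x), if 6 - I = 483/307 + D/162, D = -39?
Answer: 16578/17981617 ≈ 0.00092194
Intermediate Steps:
x = 1080 (x = -3*(-360) = 1080)
I = 77377/16578 (I = 6 - (483/307 - 39/162) = 6 - (483*(1/307) - 39*1/162) = 6 - (483/307 - 13/54) = 6 - 1*22091/16578 = 6 - 22091/16578 = 77377/16578 ≈ 4.6674)
1/(I + x) = 1/(77377/16578 + 1080) = 1/(17981617/16578) = 16578/17981617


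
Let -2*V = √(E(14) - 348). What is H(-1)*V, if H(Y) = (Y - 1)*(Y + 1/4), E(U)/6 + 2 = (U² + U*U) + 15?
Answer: -3*√2082/4 ≈ -34.222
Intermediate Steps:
E(U) = 78 + 12*U² (E(U) = -12 + 6*((U² + U*U) + 15) = -12 + 6*((U² + U²) + 15) = -12 + 6*(2*U² + 15) = -12 + 6*(15 + 2*U²) = -12 + (90 + 12*U²) = 78 + 12*U²)
V = -√2082/2 (V = -√((78 + 12*14²) - 348)/2 = -√((78 + 12*196) - 348)/2 = -√((78 + 2352) - 348)/2 = -√(2430 - 348)/2 = -√2082/2 ≈ -22.814)
H(Y) = (-1 + Y)*(¼ + Y) (H(Y) = (-1 + Y)*(Y + ¼) = (-1 + Y)*(¼ + Y))
H(-1)*V = (-¼ + (-1)² - ¾*(-1))*(-√2082/2) = (-¼ + 1 + ¾)*(-√2082/2) = 3*(-√2082/2)/2 = -3*√2082/4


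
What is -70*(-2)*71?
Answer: 9940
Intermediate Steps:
-70*(-2)*71 = 140*71 = 9940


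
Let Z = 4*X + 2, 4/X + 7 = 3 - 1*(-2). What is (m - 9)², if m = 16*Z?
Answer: 11025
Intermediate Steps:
X = -2 (X = 4/(-7 + (3 - 1*(-2))) = 4/(-7 + (3 + 2)) = 4/(-7 + 5) = 4/(-2) = 4*(-½) = -2)
Z = -6 (Z = 4*(-2) + 2 = -8 + 2 = -6)
m = -96 (m = 16*(-6) = -96)
(m - 9)² = (-96 - 9)² = (-105)² = 11025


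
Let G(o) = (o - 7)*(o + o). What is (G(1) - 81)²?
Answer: 8649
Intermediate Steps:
G(o) = 2*o*(-7 + o) (G(o) = (-7 + o)*(2*o) = 2*o*(-7 + o))
(G(1) - 81)² = (2*1*(-7 + 1) - 81)² = (2*1*(-6) - 81)² = (-12 - 81)² = (-93)² = 8649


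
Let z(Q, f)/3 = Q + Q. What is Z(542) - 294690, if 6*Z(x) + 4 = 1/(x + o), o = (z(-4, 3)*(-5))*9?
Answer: -2867929567/9732 ≈ -2.9469e+5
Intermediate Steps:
z(Q, f) = 6*Q (z(Q, f) = 3*(Q + Q) = 3*(2*Q) = 6*Q)
o = 1080 (o = ((6*(-4))*(-5))*9 = -24*(-5)*9 = 120*9 = 1080)
Z(x) = -⅔ + 1/(6*(1080 + x)) (Z(x) = -⅔ + 1/(6*(x + 1080)) = -⅔ + 1/(6*(1080 + x)))
Z(542) - 294690 = (-4319 - 4*542)/(6*(1080 + 542)) - 294690 = (⅙)*(-4319 - 2168)/1622 - 294690 = (⅙)*(1/1622)*(-6487) - 294690 = -6487/9732 - 294690 = -2867929567/9732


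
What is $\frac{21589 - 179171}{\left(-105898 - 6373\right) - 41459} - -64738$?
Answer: $\frac{4976165161}{76865} \approx 64739.0$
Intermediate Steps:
$\frac{21589 - 179171}{\left(-105898 - 6373\right) - 41459} - -64738 = - \frac{157582}{-112271 - 41459} + 64738 = - \frac{157582}{-153730} + 64738 = \left(-157582\right) \left(- \frac{1}{153730}\right) + 64738 = \frac{78791}{76865} + 64738 = \frac{4976165161}{76865}$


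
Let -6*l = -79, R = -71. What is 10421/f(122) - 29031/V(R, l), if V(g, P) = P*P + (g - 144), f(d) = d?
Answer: 143125231/182878 ≈ 782.63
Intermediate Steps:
l = 79/6 (l = -⅙*(-79) = 79/6 ≈ 13.167)
V(g, P) = -144 + g + P² (V(g, P) = P² + (-144 + g) = -144 + g + P²)
10421/f(122) - 29031/V(R, l) = 10421/122 - 29031/(-144 - 71 + (79/6)²) = 10421*(1/122) - 29031/(-144 - 71 + 6241/36) = 10421/122 - 29031/(-1499/36) = 10421/122 - 29031*(-36/1499) = 10421/122 + 1045116/1499 = 143125231/182878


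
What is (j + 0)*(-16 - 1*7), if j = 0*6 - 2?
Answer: 46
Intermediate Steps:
j = -2 (j = 0 - 2 = -2)
(j + 0)*(-16 - 1*7) = (-2 + 0)*(-16 - 1*7) = -2*(-16 - 7) = -2*(-23) = 46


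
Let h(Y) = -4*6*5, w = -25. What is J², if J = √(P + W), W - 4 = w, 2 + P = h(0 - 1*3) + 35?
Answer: -108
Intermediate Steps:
h(Y) = -120 (h(Y) = -24*5 = -120)
P = -87 (P = -2 + (-120 + 35) = -2 - 85 = -87)
W = -21 (W = 4 - 25 = -21)
J = 6*I*√3 (J = √(-87 - 21) = √(-108) = 6*I*√3 ≈ 10.392*I)
J² = (6*I*√3)² = -108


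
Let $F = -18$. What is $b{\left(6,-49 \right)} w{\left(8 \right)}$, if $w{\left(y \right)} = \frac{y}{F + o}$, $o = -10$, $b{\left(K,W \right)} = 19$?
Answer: $- \frac{38}{7} \approx -5.4286$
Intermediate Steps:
$w{\left(y \right)} = - \frac{y}{28}$ ($w{\left(y \right)} = \frac{y}{-18 - 10} = \frac{y}{-28} = - \frac{y}{28}$)
$b{\left(6,-49 \right)} w{\left(8 \right)} = 19 \left(\left(- \frac{1}{28}\right) 8\right) = 19 \left(- \frac{2}{7}\right) = - \frac{38}{7}$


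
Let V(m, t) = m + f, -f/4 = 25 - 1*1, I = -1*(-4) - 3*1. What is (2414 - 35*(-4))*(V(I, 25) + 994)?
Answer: 2296046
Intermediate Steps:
I = 1 (I = 4 - 3 = 1)
f = -96 (f = -4*(25 - 1*1) = -4*(25 - 1) = -4*24 = -96)
V(m, t) = -96 + m (V(m, t) = m - 96 = -96 + m)
(2414 - 35*(-4))*(V(I, 25) + 994) = (2414 - 35*(-4))*((-96 + 1) + 994) = (2414 + 140)*(-95 + 994) = 2554*899 = 2296046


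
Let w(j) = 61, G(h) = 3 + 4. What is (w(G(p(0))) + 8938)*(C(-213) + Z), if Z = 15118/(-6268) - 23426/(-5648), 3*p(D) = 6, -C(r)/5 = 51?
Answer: -10085602945923/4425208 ≈ -2.2791e+6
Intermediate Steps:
C(r) = -255 (C(r) = -5*51 = -255)
p(D) = 2 (p(D) = (⅓)*6 = 2)
G(h) = 7
Z = 7680963/4425208 (Z = 15118*(-1/6268) - 23426*(-1/5648) = -7559/3134 + 11713/2824 = 7680963/4425208 ≈ 1.7357)
(w(G(p(0))) + 8938)*(C(-213) + Z) = (61 + 8938)*(-255 + 7680963/4425208) = 8999*(-1120747077/4425208) = -10085602945923/4425208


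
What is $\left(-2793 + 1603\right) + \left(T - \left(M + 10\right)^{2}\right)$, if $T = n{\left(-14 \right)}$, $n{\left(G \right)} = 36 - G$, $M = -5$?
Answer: $-1165$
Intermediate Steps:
$T = 50$ ($T = 36 - -14 = 36 + 14 = 50$)
$\left(-2793 + 1603\right) + \left(T - \left(M + 10\right)^{2}\right) = \left(-2793 + 1603\right) + \left(50 - \left(-5 + 10\right)^{2}\right) = -1190 + \left(50 - 5^{2}\right) = -1190 + \left(50 - 25\right) = -1190 + 25 = -1165$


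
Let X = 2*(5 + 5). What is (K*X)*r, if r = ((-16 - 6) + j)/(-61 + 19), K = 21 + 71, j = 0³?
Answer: 20240/21 ≈ 963.81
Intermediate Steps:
j = 0
K = 92
r = 11/21 (r = ((-16 - 6) + 0)/(-61 + 19) = (-22 + 0)/(-42) = -22*(-1/42) = 11/21 ≈ 0.52381)
X = 20 (X = 2*10 = 20)
(K*X)*r = (92*20)*(11/21) = 1840*(11/21) = 20240/21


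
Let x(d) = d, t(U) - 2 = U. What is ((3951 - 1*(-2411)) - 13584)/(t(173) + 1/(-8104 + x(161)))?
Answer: -28682173/695012 ≈ -41.269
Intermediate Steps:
t(U) = 2 + U
((3951 - 1*(-2411)) - 13584)/(t(173) + 1/(-8104 + x(161))) = ((3951 - 1*(-2411)) - 13584)/((2 + 173) + 1/(-8104 + 161)) = ((3951 + 2411) - 13584)/(175 + 1/(-7943)) = (6362 - 13584)/(175 - 1/7943) = -7222/1390024/7943 = -7222*7943/1390024 = -28682173/695012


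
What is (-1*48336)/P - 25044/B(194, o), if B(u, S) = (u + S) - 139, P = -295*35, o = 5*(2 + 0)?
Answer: -51087492/134225 ≈ -380.61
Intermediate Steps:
o = 10 (o = 5*2 = 10)
P = -10325
B(u, S) = -139 + S + u (B(u, S) = (S + u) - 139 = -139 + S + u)
(-1*48336)/P - 25044/B(194, o) = -1*48336/(-10325) - 25044/(-139 + 10 + 194) = -48336*(-1/10325) - 25044/65 = 48336/10325 - 25044*1/65 = 48336/10325 - 25044/65 = -51087492/134225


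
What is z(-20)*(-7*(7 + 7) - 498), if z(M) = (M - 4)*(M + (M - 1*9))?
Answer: -700896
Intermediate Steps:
z(M) = (-9 + 2*M)*(-4 + M) (z(M) = (-4 + M)*(M + (M - 9)) = (-4 + M)*(M + (-9 + M)) = (-4 + M)*(-9 + 2*M) = (-9 + 2*M)*(-4 + M))
z(-20)*(-7*(7 + 7) - 498) = (36 - 17*(-20) + 2*(-20)²)*(-7*(7 + 7) - 498) = (36 + 340 + 2*400)*(-7*14 - 498) = (36 + 340 + 800)*(-98 - 498) = 1176*(-596) = -700896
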